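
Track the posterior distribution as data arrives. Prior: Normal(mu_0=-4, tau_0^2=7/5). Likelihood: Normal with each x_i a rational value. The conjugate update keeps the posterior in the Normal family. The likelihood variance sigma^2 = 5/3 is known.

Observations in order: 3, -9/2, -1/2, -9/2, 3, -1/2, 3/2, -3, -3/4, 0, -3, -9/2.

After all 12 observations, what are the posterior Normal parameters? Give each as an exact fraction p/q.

mu_0=-1555/1108, tau_0^2=35/277

obs 1: x=3 → posterior Normal(-37/46, 35/46)
obs 2: x=-9/2 → posterior Normal(-263/134, 35/67)
obs 3: x=-1/2 → posterior Normal(-71/44, 35/88)
obs 4: x=-9/2 → posterior Normal(-473/218, 35/109)
obs 5: x=3 → posterior Normal(-347/260, 7/26)
obs 6: x=-1/2 → posterior Normal(-184/151, 35/151)
obs 7: x=3/2 → posterior Normal(-305/344, 35/172)
obs 8: x=-3 → posterior Normal(-431/386, 35/193)
obs 9: x=-3/4 → posterior Normal(-925/856, 35/214)
obs 10: x=0 → posterior Normal(-185/188, 7/47)
obs 11: x=-3 → posterior Normal(-1177/1024, 35/256)
obs 12: x=-9/2 → posterior Normal(-1555/1108, 35/277)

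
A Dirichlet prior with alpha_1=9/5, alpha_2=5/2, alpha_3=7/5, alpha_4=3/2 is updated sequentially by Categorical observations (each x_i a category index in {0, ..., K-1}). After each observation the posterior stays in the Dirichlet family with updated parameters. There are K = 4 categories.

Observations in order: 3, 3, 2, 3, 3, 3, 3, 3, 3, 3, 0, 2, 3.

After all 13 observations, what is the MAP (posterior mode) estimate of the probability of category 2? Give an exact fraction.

obs 1: x=3 → posterior Dirichlet(9/5, 5/2, 7/5, 5/2)
obs 2: x=3 → posterior Dirichlet(9/5, 5/2, 7/5, 7/2)
obs 3: x=2 → posterior Dirichlet(9/5, 5/2, 12/5, 7/2)
obs 4: x=3 → posterior Dirichlet(9/5, 5/2, 12/5, 9/2)
obs 5: x=3 → posterior Dirichlet(9/5, 5/2, 12/5, 11/2)
obs 6: x=3 → posterior Dirichlet(9/5, 5/2, 12/5, 13/2)
obs 7: x=3 → posterior Dirichlet(9/5, 5/2, 12/5, 15/2)
obs 8: x=3 → posterior Dirichlet(9/5, 5/2, 12/5, 17/2)
obs 9: x=3 → posterior Dirichlet(9/5, 5/2, 12/5, 19/2)
obs 10: x=3 → posterior Dirichlet(9/5, 5/2, 12/5, 21/2)
obs 11: x=0 → posterior Dirichlet(14/5, 5/2, 12/5, 21/2)
obs 12: x=2 → posterior Dirichlet(14/5, 5/2, 17/5, 21/2)
obs 13: x=3 → posterior Dirichlet(14/5, 5/2, 17/5, 23/2)

4/27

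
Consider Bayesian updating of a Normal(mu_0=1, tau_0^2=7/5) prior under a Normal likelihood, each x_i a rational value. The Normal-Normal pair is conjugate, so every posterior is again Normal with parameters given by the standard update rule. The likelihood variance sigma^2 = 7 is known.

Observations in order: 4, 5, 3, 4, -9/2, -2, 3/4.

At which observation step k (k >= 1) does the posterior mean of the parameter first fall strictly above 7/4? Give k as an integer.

k = 2

obs 1: x=4 → posterior Normal(3/2, 7/6)
obs 2: x=5 → posterior Normal(2, 1)
obs 3: x=3 → posterior Normal(17/8, 7/8)
obs 4: x=4 → posterior Normal(7/3, 7/9)
obs 5: x=-9/2 → posterior Normal(33/20, 7/10)
obs 6: x=-2 → posterior Normal(29/22, 7/11)
obs 7: x=3/4 → posterior Normal(61/48, 7/12)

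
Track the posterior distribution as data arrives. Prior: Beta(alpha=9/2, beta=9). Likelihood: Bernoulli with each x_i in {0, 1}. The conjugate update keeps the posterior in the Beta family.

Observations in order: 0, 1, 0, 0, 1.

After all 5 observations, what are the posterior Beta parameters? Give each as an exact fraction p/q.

alpha=13/2, beta=12

obs 1: x=0 → posterior Beta(9/2, 10)
obs 2: x=1 → posterior Beta(11/2, 10)
obs 3: x=0 → posterior Beta(11/2, 11)
obs 4: x=0 → posterior Beta(11/2, 12)
obs 5: x=1 → posterior Beta(13/2, 12)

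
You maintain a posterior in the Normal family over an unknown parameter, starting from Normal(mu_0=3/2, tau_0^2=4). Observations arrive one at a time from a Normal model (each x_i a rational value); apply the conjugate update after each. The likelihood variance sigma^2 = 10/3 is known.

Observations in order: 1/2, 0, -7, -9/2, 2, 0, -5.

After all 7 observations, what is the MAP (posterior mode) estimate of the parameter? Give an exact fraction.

obs 1: x=1/2 → posterior Normal(21/22, 20/11)
obs 2: x=0 → posterior Normal(21/34, 20/17)
obs 3: x=-7 → posterior Normal(-63/46, 20/23)
obs 4: x=-9/2 → posterior Normal(-117/58, 20/29)
obs 5: x=2 → posterior Normal(-93/70, 4/7)
obs 6: x=0 → posterior Normal(-93/82, 20/41)
obs 7: x=-5 → posterior Normal(-153/94, 20/47)

-153/94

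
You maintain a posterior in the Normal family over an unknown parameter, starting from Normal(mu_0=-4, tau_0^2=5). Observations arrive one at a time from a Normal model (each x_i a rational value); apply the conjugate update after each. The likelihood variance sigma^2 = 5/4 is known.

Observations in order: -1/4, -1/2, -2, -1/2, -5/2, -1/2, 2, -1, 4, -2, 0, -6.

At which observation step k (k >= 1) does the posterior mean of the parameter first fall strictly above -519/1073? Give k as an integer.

k = 9

obs 1: x=-1/4 → posterior Normal(-1, 1)
obs 2: x=-1/2 → posterior Normal(-7/9, 5/9)
obs 3: x=-2 → posterior Normal(-15/13, 5/13)
obs 4: x=-1/2 → posterior Normal(-1, 5/17)
obs 5: x=-5/2 → posterior Normal(-9/7, 5/21)
obs 6: x=-1/2 → posterior Normal(-29/25, 1/5)
obs 7: x=2 → posterior Normal(-21/29, 5/29)
obs 8: x=-1 → posterior Normal(-25/33, 5/33)
obs 9: x=4 → posterior Normal(-9/37, 5/37)
obs 10: x=-2 → posterior Normal(-17/41, 5/41)
obs 11: x=0 → posterior Normal(-17/45, 1/9)
obs 12: x=-6 → posterior Normal(-41/49, 5/49)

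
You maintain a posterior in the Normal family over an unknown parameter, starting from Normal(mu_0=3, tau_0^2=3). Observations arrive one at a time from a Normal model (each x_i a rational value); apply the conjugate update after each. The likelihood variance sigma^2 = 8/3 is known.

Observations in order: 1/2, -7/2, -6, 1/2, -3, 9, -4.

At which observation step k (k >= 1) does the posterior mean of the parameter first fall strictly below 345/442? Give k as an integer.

k = 2

obs 1: x=1/2 → posterior Normal(57/34, 24/17)
obs 2: x=-7/2 → posterior Normal(-3/26, 12/13)
obs 3: x=-6 → posterior Normal(-57/35, 24/35)
obs 4: x=1/2 → posterior Normal(-105/88, 6/11)
obs 5: x=-3 → posterior Normal(-3/2, 24/53)
obs 6: x=9 → posterior Normal(3/124, 12/31)
obs 7: x=-4 → posterior Normal(-69/142, 24/71)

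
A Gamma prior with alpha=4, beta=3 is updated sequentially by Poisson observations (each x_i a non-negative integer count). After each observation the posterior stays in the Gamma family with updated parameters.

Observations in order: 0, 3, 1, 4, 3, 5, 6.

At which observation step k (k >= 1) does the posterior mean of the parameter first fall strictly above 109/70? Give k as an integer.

k = 4

obs 1: x=0 → posterior Gamma(4, 4)
obs 2: x=3 → posterior Gamma(7, 5)
obs 3: x=1 → posterior Gamma(8, 6)
obs 4: x=4 → posterior Gamma(12, 7)
obs 5: x=3 → posterior Gamma(15, 8)
obs 6: x=5 → posterior Gamma(20, 9)
obs 7: x=6 → posterior Gamma(26, 10)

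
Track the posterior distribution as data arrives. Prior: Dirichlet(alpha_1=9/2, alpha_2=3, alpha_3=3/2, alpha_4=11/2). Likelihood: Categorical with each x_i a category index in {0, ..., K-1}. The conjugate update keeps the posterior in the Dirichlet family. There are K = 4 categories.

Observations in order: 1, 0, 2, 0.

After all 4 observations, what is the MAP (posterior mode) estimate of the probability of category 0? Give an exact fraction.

obs 1: x=1 → posterior Dirichlet(9/2, 4, 3/2, 11/2)
obs 2: x=0 → posterior Dirichlet(11/2, 4, 3/2, 11/2)
obs 3: x=2 → posterior Dirichlet(11/2, 4, 5/2, 11/2)
obs 4: x=0 → posterior Dirichlet(13/2, 4, 5/2, 11/2)

11/29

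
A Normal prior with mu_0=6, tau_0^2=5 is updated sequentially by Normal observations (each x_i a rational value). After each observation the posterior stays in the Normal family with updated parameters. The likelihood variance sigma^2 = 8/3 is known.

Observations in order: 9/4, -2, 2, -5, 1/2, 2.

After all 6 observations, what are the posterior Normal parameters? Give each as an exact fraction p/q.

obs 1: x=9/4 → posterior Normal(327/92, 40/23)
obs 2: x=-2 → posterior Normal(207/152, 20/19)
obs 3: x=2 → posterior Normal(327/212, 40/53)
obs 4: x=-5 → posterior Normal(27/272, 10/17)
obs 5: x=1/2 → posterior Normal(57/332, 40/83)
obs 6: x=2 → posterior Normal(177/392, 20/49)

mu_0=177/392, tau_0^2=20/49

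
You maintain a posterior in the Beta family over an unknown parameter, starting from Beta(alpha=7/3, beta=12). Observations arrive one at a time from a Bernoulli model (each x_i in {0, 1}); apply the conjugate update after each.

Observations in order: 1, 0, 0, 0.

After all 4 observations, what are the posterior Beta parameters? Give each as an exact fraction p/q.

obs 1: x=1 → posterior Beta(10/3, 12)
obs 2: x=0 → posterior Beta(10/3, 13)
obs 3: x=0 → posterior Beta(10/3, 14)
obs 4: x=0 → posterior Beta(10/3, 15)

alpha=10/3, beta=15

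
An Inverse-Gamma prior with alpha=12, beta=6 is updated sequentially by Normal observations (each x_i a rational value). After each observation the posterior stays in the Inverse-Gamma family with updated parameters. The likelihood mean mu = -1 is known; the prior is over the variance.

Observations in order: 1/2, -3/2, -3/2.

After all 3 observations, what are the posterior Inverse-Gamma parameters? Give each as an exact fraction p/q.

obs 1: x=1/2 → posterior Inverse-Gamma(25/2, 57/8)
obs 2: x=-3/2 → posterior Inverse-Gamma(13, 29/4)
obs 3: x=-3/2 → posterior Inverse-Gamma(27/2, 59/8)

alpha=27/2, beta=59/8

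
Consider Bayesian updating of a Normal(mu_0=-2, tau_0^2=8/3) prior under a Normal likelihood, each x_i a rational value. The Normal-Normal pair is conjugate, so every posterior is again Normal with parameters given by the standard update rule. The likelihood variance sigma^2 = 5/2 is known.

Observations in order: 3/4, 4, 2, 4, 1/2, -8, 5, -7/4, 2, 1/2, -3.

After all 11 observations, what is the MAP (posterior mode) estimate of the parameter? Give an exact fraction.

obs 1: x=3/4 → posterior Normal(-18/31, 40/31)
obs 2: x=4 → posterior Normal(46/47, 40/47)
obs 3: x=2 → posterior Normal(26/21, 40/63)
obs 4: x=4 → posterior Normal(142/79, 40/79)
obs 5: x=1/2 → posterior Normal(30/19, 8/19)
obs 6: x=-8 → posterior Normal(22/111, 40/111)
obs 7: x=5 → posterior Normal(102/127, 40/127)
obs 8: x=-7/4 → posterior Normal(74/143, 40/143)
obs 9: x=2 → posterior Normal(2/3, 40/159)
obs 10: x=1/2 → posterior Normal(114/175, 8/35)
obs 11: x=-3 → posterior Normal(66/191, 40/191)

66/191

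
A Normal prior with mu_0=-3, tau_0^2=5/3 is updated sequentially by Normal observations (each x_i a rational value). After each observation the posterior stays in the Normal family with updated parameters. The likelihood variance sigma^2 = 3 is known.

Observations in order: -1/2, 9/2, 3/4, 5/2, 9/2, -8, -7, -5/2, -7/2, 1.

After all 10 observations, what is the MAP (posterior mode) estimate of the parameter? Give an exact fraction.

-273/236

obs 1: x=-1/2 → posterior Normal(-59/28, 15/14)
obs 2: x=9/2 → posterior Normal(-7/19, 15/19)
obs 3: x=3/4 → posterior Normal(-13/96, 5/8)
obs 4: x=5/2 → posterior Normal(37/116, 15/29)
obs 5: x=9/2 → posterior Normal(127/136, 15/34)
obs 6: x=-8 → posterior Normal(-11/52, 5/13)
obs 7: x=-7 → posterior Normal(-173/176, 15/44)
obs 8: x=-5/2 → posterior Normal(-223/196, 15/49)
obs 9: x=-7/2 → posterior Normal(-293/216, 5/18)
obs 10: x=1 → posterior Normal(-273/236, 15/59)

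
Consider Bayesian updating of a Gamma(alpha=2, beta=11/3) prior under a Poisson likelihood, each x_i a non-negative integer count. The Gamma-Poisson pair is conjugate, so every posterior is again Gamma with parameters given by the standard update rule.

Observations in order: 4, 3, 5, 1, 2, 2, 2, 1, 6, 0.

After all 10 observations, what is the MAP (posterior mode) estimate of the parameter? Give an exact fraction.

81/41

obs 1: x=4 → posterior Gamma(6, 14/3)
obs 2: x=3 → posterior Gamma(9, 17/3)
obs 3: x=5 → posterior Gamma(14, 20/3)
obs 4: x=1 → posterior Gamma(15, 23/3)
obs 5: x=2 → posterior Gamma(17, 26/3)
obs 6: x=2 → posterior Gamma(19, 29/3)
obs 7: x=2 → posterior Gamma(21, 32/3)
obs 8: x=1 → posterior Gamma(22, 35/3)
obs 9: x=6 → posterior Gamma(28, 38/3)
obs 10: x=0 → posterior Gamma(28, 41/3)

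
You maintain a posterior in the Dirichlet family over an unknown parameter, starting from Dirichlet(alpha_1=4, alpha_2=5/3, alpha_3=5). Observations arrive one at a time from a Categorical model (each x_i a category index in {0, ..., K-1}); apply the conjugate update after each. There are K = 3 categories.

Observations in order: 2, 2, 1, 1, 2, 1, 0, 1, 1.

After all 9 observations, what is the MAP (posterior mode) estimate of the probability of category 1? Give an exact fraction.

17/50

obs 1: x=2 → posterior Dirichlet(4, 5/3, 6)
obs 2: x=2 → posterior Dirichlet(4, 5/3, 7)
obs 3: x=1 → posterior Dirichlet(4, 8/3, 7)
obs 4: x=1 → posterior Dirichlet(4, 11/3, 7)
obs 5: x=2 → posterior Dirichlet(4, 11/3, 8)
obs 6: x=1 → posterior Dirichlet(4, 14/3, 8)
obs 7: x=0 → posterior Dirichlet(5, 14/3, 8)
obs 8: x=1 → posterior Dirichlet(5, 17/3, 8)
obs 9: x=1 → posterior Dirichlet(5, 20/3, 8)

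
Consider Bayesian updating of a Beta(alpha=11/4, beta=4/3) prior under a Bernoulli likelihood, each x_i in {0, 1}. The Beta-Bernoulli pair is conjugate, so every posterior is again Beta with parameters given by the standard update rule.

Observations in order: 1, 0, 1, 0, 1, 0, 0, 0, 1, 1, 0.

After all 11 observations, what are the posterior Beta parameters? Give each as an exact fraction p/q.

obs 1: x=1 → posterior Beta(15/4, 4/3)
obs 2: x=0 → posterior Beta(15/4, 7/3)
obs 3: x=1 → posterior Beta(19/4, 7/3)
obs 4: x=0 → posterior Beta(19/4, 10/3)
obs 5: x=1 → posterior Beta(23/4, 10/3)
obs 6: x=0 → posterior Beta(23/4, 13/3)
obs 7: x=0 → posterior Beta(23/4, 16/3)
obs 8: x=0 → posterior Beta(23/4, 19/3)
obs 9: x=1 → posterior Beta(27/4, 19/3)
obs 10: x=1 → posterior Beta(31/4, 19/3)
obs 11: x=0 → posterior Beta(31/4, 22/3)

alpha=31/4, beta=22/3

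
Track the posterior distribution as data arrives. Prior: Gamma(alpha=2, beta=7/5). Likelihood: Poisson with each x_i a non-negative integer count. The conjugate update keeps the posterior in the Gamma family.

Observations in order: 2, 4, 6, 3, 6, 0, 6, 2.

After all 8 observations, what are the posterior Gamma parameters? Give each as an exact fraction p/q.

alpha=31, beta=47/5

obs 1: x=2 → posterior Gamma(4, 12/5)
obs 2: x=4 → posterior Gamma(8, 17/5)
obs 3: x=6 → posterior Gamma(14, 22/5)
obs 4: x=3 → posterior Gamma(17, 27/5)
obs 5: x=6 → posterior Gamma(23, 32/5)
obs 6: x=0 → posterior Gamma(23, 37/5)
obs 7: x=6 → posterior Gamma(29, 42/5)
obs 8: x=2 → posterior Gamma(31, 47/5)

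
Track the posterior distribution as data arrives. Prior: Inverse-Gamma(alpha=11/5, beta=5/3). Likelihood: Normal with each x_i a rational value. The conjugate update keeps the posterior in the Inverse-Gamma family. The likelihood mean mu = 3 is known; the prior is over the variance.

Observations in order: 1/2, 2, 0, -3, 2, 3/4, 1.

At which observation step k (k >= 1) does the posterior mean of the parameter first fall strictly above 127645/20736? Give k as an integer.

k = 4

obs 1: x=1/2 → posterior Inverse-Gamma(27/10, 115/24)
obs 2: x=2 → posterior Inverse-Gamma(16/5, 127/24)
obs 3: x=0 → posterior Inverse-Gamma(37/10, 235/24)
obs 4: x=-3 → posterior Inverse-Gamma(21/5, 667/24)
obs 5: x=2 → posterior Inverse-Gamma(47/10, 679/24)
obs 6: x=3/4 → posterior Inverse-Gamma(26/5, 2959/96)
obs 7: x=1 → posterior Inverse-Gamma(57/10, 3151/96)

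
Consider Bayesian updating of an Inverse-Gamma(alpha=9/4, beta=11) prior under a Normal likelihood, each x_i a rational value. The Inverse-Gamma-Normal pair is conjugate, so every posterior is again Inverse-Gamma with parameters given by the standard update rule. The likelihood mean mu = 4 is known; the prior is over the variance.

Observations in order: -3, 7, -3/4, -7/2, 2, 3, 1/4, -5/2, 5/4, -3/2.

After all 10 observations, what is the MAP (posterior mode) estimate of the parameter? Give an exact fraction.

4127/264

obs 1: x=-3 → posterior Inverse-Gamma(11/4, 71/2)
obs 2: x=7 → posterior Inverse-Gamma(13/4, 40)
obs 3: x=-3/4 → posterior Inverse-Gamma(15/4, 1641/32)
obs 4: x=-7/2 → posterior Inverse-Gamma(17/4, 2541/32)
obs 5: x=2 → posterior Inverse-Gamma(19/4, 2605/32)
obs 6: x=3 → posterior Inverse-Gamma(21/4, 2621/32)
obs 7: x=1/4 → posterior Inverse-Gamma(23/4, 1423/16)
obs 8: x=-5/2 → posterior Inverse-Gamma(25/4, 1761/16)
obs 9: x=5/4 → posterior Inverse-Gamma(27/4, 3643/32)
obs 10: x=-3/2 → posterior Inverse-Gamma(29/4, 4127/32)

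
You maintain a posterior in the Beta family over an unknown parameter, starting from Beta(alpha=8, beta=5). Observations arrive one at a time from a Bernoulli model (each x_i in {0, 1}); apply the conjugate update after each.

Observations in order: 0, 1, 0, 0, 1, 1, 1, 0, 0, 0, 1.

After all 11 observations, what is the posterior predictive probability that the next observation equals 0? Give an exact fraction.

11/24

obs 1: x=0 → posterior Beta(8, 6)
obs 2: x=1 → posterior Beta(9, 6)
obs 3: x=0 → posterior Beta(9, 7)
obs 4: x=0 → posterior Beta(9, 8)
obs 5: x=1 → posterior Beta(10, 8)
obs 6: x=1 → posterior Beta(11, 8)
obs 7: x=1 → posterior Beta(12, 8)
obs 8: x=0 → posterior Beta(12, 9)
obs 9: x=0 → posterior Beta(12, 10)
obs 10: x=0 → posterior Beta(12, 11)
obs 11: x=1 → posterior Beta(13, 11)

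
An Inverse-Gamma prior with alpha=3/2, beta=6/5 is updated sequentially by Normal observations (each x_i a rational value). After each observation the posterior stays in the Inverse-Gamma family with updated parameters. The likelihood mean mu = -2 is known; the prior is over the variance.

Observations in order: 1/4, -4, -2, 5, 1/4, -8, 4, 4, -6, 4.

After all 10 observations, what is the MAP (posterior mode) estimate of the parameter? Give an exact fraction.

obs 1: x=1/4 → posterior Inverse-Gamma(2, 597/160)
obs 2: x=-4 → posterior Inverse-Gamma(5/2, 917/160)
obs 3: x=-2 → posterior Inverse-Gamma(3, 917/160)
obs 4: x=5 → posterior Inverse-Gamma(7/2, 4837/160)
obs 5: x=1/4 → posterior Inverse-Gamma(4, 2621/80)
obs 6: x=-8 → posterior Inverse-Gamma(9/2, 4061/80)
obs 7: x=4 → posterior Inverse-Gamma(5, 5501/80)
obs 8: x=4 → posterior Inverse-Gamma(11/2, 6941/80)
obs 9: x=-6 → posterior Inverse-Gamma(6, 7581/80)
obs 10: x=4 → posterior Inverse-Gamma(13/2, 9021/80)

3007/200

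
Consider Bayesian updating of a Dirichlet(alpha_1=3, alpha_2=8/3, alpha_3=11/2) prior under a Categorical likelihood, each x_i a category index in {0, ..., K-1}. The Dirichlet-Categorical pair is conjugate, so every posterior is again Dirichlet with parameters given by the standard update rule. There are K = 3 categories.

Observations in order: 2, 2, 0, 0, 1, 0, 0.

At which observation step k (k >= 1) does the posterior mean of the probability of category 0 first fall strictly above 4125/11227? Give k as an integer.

obs 1: x=2 → posterior Dirichlet(3, 8/3, 13/2)
obs 2: x=2 → posterior Dirichlet(3, 8/3, 15/2)
obs 3: x=0 → posterior Dirichlet(4, 8/3, 15/2)
obs 4: x=0 → posterior Dirichlet(5, 8/3, 15/2)
obs 5: x=1 → posterior Dirichlet(5, 11/3, 15/2)
obs 6: x=0 → posterior Dirichlet(6, 11/3, 15/2)
obs 7: x=0 → posterior Dirichlet(7, 11/3, 15/2)

k = 7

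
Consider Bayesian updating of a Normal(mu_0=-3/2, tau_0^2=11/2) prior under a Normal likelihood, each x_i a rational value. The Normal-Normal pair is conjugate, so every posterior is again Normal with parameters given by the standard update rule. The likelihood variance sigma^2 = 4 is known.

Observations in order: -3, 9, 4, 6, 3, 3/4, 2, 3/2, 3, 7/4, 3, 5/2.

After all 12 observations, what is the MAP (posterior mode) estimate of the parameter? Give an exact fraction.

713/280

obs 1: x=-3 → posterior Normal(-45/19, 44/19)
obs 2: x=9 → posterior Normal(9/5, 22/15)
obs 3: x=4 → posterior Normal(98/41, 44/41)
obs 4: x=6 → posterior Normal(41/13, 11/13)
obs 5: x=3 → posterior Normal(197/63, 44/63)
obs 6: x=3/4 → posterior Normal(821/296, 22/37)
obs 7: x=2 → posterior Normal(909/340, 44/85)
obs 8: x=3/2 → posterior Normal(325/128, 11/24)
obs 9: x=3 → posterior Normal(1107/428, 44/107)
obs 10: x=7/4 → posterior Normal(148/59, 22/59)
obs 11: x=3 → posterior Normal(329/129, 44/129)
obs 12: x=5/2 → posterior Normal(713/280, 11/35)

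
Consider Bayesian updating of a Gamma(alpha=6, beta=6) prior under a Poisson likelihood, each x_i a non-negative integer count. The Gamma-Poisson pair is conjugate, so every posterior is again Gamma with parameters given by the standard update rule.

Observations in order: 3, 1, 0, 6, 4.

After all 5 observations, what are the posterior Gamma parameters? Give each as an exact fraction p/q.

alpha=20, beta=11

obs 1: x=3 → posterior Gamma(9, 7)
obs 2: x=1 → posterior Gamma(10, 8)
obs 3: x=0 → posterior Gamma(10, 9)
obs 4: x=6 → posterior Gamma(16, 10)
obs 5: x=4 → posterior Gamma(20, 11)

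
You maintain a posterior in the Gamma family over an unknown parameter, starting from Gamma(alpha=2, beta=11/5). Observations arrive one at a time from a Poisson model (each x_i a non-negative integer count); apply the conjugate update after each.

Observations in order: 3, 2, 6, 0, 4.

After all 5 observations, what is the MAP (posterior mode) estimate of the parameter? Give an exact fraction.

20/9

obs 1: x=3 → posterior Gamma(5, 16/5)
obs 2: x=2 → posterior Gamma(7, 21/5)
obs 3: x=6 → posterior Gamma(13, 26/5)
obs 4: x=0 → posterior Gamma(13, 31/5)
obs 5: x=4 → posterior Gamma(17, 36/5)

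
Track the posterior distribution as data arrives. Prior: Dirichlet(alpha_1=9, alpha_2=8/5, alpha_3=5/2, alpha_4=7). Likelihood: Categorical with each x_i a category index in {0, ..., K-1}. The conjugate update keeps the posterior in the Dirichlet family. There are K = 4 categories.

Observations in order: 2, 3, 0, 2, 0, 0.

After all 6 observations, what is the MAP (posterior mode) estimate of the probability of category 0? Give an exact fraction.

obs 1: x=2 → posterior Dirichlet(9, 8/5, 7/2, 7)
obs 2: x=3 → posterior Dirichlet(9, 8/5, 7/2, 8)
obs 3: x=0 → posterior Dirichlet(10, 8/5, 7/2, 8)
obs 4: x=2 → posterior Dirichlet(10, 8/5, 9/2, 8)
obs 5: x=0 → posterior Dirichlet(11, 8/5, 9/2, 8)
obs 6: x=0 → posterior Dirichlet(12, 8/5, 9/2, 8)

110/221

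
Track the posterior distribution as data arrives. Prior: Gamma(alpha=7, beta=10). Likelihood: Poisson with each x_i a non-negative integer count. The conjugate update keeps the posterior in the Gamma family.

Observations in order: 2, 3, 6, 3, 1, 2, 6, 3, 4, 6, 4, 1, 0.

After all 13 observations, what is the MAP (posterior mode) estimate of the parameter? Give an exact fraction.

47/23

obs 1: x=2 → posterior Gamma(9, 11)
obs 2: x=3 → posterior Gamma(12, 12)
obs 3: x=6 → posterior Gamma(18, 13)
obs 4: x=3 → posterior Gamma(21, 14)
obs 5: x=1 → posterior Gamma(22, 15)
obs 6: x=2 → posterior Gamma(24, 16)
obs 7: x=6 → posterior Gamma(30, 17)
obs 8: x=3 → posterior Gamma(33, 18)
obs 9: x=4 → posterior Gamma(37, 19)
obs 10: x=6 → posterior Gamma(43, 20)
obs 11: x=4 → posterior Gamma(47, 21)
obs 12: x=1 → posterior Gamma(48, 22)
obs 13: x=0 → posterior Gamma(48, 23)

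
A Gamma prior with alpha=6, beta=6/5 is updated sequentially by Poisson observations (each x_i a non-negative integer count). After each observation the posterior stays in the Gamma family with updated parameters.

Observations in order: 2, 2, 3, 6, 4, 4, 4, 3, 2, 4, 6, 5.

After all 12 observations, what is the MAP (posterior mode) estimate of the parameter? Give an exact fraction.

125/33

obs 1: x=2 → posterior Gamma(8, 11/5)
obs 2: x=2 → posterior Gamma(10, 16/5)
obs 3: x=3 → posterior Gamma(13, 21/5)
obs 4: x=6 → posterior Gamma(19, 26/5)
obs 5: x=4 → posterior Gamma(23, 31/5)
obs 6: x=4 → posterior Gamma(27, 36/5)
obs 7: x=4 → posterior Gamma(31, 41/5)
obs 8: x=3 → posterior Gamma(34, 46/5)
obs 9: x=2 → posterior Gamma(36, 51/5)
obs 10: x=4 → posterior Gamma(40, 56/5)
obs 11: x=6 → posterior Gamma(46, 61/5)
obs 12: x=5 → posterior Gamma(51, 66/5)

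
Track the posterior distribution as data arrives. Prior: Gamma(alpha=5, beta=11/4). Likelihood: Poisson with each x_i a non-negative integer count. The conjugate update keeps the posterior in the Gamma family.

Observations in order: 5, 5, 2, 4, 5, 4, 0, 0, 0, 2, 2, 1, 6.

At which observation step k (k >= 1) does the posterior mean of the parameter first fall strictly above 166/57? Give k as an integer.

k = 2

obs 1: x=5 → posterior Gamma(10, 15/4)
obs 2: x=5 → posterior Gamma(15, 19/4)
obs 3: x=2 → posterior Gamma(17, 23/4)
obs 4: x=4 → posterior Gamma(21, 27/4)
obs 5: x=5 → posterior Gamma(26, 31/4)
obs 6: x=4 → posterior Gamma(30, 35/4)
obs 7: x=0 → posterior Gamma(30, 39/4)
obs 8: x=0 → posterior Gamma(30, 43/4)
obs 9: x=0 → posterior Gamma(30, 47/4)
obs 10: x=2 → posterior Gamma(32, 51/4)
obs 11: x=2 → posterior Gamma(34, 55/4)
obs 12: x=1 → posterior Gamma(35, 59/4)
obs 13: x=6 → posterior Gamma(41, 63/4)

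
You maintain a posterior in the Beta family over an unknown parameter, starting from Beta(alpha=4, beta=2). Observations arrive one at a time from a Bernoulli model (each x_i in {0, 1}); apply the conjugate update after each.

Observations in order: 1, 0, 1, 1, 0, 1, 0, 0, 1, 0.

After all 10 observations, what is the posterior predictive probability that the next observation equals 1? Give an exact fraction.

obs 1: x=1 → posterior Beta(5, 2)
obs 2: x=0 → posterior Beta(5, 3)
obs 3: x=1 → posterior Beta(6, 3)
obs 4: x=1 → posterior Beta(7, 3)
obs 5: x=0 → posterior Beta(7, 4)
obs 6: x=1 → posterior Beta(8, 4)
obs 7: x=0 → posterior Beta(8, 5)
obs 8: x=0 → posterior Beta(8, 6)
obs 9: x=1 → posterior Beta(9, 6)
obs 10: x=0 → posterior Beta(9, 7)

9/16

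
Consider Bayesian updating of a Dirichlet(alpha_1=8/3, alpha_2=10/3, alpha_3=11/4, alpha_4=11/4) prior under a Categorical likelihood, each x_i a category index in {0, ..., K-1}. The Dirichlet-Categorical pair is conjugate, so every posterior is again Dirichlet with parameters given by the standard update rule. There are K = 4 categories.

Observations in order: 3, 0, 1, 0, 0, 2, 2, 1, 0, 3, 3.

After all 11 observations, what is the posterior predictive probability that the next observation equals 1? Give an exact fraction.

obs 1: x=3 → posterior Dirichlet(8/3, 10/3, 11/4, 15/4)
obs 2: x=0 → posterior Dirichlet(11/3, 10/3, 11/4, 15/4)
obs 3: x=1 → posterior Dirichlet(11/3, 13/3, 11/4, 15/4)
obs 4: x=0 → posterior Dirichlet(14/3, 13/3, 11/4, 15/4)
obs 5: x=0 → posterior Dirichlet(17/3, 13/3, 11/4, 15/4)
obs 6: x=2 → posterior Dirichlet(17/3, 13/3, 15/4, 15/4)
obs 7: x=2 → posterior Dirichlet(17/3, 13/3, 19/4, 15/4)
obs 8: x=1 → posterior Dirichlet(17/3, 16/3, 19/4, 15/4)
obs 9: x=0 → posterior Dirichlet(20/3, 16/3, 19/4, 15/4)
obs 10: x=3 → posterior Dirichlet(20/3, 16/3, 19/4, 19/4)
obs 11: x=3 → posterior Dirichlet(20/3, 16/3, 19/4, 23/4)

32/135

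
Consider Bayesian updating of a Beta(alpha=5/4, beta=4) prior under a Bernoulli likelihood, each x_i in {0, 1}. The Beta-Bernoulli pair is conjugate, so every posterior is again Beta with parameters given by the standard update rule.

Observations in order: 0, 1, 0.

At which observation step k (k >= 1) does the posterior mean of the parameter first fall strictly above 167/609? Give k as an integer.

obs 1: x=0 → posterior Beta(5/4, 5)
obs 2: x=1 → posterior Beta(9/4, 5)
obs 3: x=0 → posterior Beta(9/4, 6)

k = 2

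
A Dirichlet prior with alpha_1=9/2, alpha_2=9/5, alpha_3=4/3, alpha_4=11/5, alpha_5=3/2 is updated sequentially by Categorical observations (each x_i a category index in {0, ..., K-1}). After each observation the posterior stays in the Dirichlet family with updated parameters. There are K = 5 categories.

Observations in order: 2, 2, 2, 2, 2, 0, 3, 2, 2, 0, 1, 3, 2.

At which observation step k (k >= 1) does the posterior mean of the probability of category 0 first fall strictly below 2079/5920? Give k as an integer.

k = 2

obs 1: x=2 → posterior Dirichlet(9/2, 9/5, 7/3, 11/5, 3/2)
obs 2: x=2 → posterior Dirichlet(9/2, 9/5, 10/3, 11/5, 3/2)
obs 3: x=2 → posterior Dirichlet(9/2, 9/5, 13/3, 11/5, 3/2)
obs 4: x=2 → posterior Dirichlet(9/2, 9/5, 16/3, 11/5, 3/2)
obs 5: x=2 → posterior Dirichlet(9/2, 9/5, 19/3, 11/5, 3/2)
obs 6: x=0 → posterior Dirichlet(11/2, 9/5, 19/3, 11/5, 3/2)
obs 7: x=3 → posterior Dirichlet(11/2, 9/5, 19/3, 16/5, 3/2)
obs 8: x=2 → posterior Dirichlet(11/2, 9/5, 22/3, 16/5, 3/2)
obs 9: x=2 → posterior Dirichlet(11/2, 9/5, 25/3, 16/5, 3/2)
obs 10: x=0 → posterior Dirichlet(13/2, 9/5, 25/3, 16/5, 3/2)
obs 11: x=1 → posterior Dirichlet(13/2, 14/5, 25/3, 16/5, 3/2)
obs 12: x=3 → posterior Dirichlet(13/2, 14/5, 25/3, 21/5, 3/2)
obs 13: x=2 → posterior Dirichlet(13/2, 14/5, 28/3, 21/5, 3/2)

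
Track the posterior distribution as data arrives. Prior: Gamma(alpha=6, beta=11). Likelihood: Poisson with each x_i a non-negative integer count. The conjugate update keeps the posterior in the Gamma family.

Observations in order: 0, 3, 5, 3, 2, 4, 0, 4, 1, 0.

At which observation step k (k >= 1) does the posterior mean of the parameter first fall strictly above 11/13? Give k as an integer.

k = 3

obs 1: x=0 → posterior Gamma(6, 12)
obs 2: x=3 → posterior Gamma(9, 13)
obs 3: x=5 → posterior Gamma(14, 14)
obs 4: x=3 → posterior Gamma(17, 15)
obs 5: x=2 → posterior Gamma(19, 16)
obs 6: x=4 → posterior Gamma(23, 17)
obs 7: x=0 → posterior Gamma(23, 18)
obs 8: x=4 → posterior Gamma(27, 19)
obs 9: x=1 → posterior Gamma(28, 20)
obs 10: x=0 → posterior Gamma(28, 21)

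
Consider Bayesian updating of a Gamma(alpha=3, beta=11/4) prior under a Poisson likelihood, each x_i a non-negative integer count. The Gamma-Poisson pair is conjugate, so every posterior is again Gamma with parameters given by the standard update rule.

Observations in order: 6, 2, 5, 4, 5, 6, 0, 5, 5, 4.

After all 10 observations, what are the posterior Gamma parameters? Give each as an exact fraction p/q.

obs 1: x=6 → posterior Gamma(9, 15/4)
obs 2: x=2 → posterior Gamma(11, 19/4)
obs 3: x=5 → posterior Gamma(16, 23/4)
obs 4: x=4 → posterior Gamma(20, 27/4)
obs 5: x=5 → posterior Gamma(25, 31/4)
obs 6: x=6 → posterior Gamma(31, 35/4)
obs 7: x=0 → posterior Gamma(31, 39/4)
obs 8: x=5 → posterior Gamma(36, 43/4)
obs 9: x=5 → posterior Gamma(41, 47/4)
obs 10: x=4 → posterior Gamma(45, 51/4)

alpha=45, beta=51/4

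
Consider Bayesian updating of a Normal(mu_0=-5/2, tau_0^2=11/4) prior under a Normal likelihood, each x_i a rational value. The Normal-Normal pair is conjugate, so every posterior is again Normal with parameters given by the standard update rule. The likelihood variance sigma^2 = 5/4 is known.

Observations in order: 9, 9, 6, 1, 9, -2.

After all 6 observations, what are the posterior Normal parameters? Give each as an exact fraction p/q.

mu_0=679/142, tau_0^2=55/284

obs 1: x=9 → posterior Normal(173/32, 55/64)
obs 2: x=9 → posterior Normal(371/54, 55/108)
obs 3: x=6 → posterior Normal(503/76, 55/152)
obs 4: x=1 → posterior Normal(75/14, 55/196)
obs 5: x=9 → posterior Normal(241/40, 11/48)
obs 6: x=-2 → posterior Normal(679/142, 55/284)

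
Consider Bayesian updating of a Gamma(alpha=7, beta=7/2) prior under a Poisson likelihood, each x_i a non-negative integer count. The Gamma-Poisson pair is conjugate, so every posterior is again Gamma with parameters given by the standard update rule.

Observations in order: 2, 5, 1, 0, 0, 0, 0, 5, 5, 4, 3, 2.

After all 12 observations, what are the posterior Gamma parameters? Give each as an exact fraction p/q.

obs 1: x=2 → posterior Gamma(9, 9/2)
obs 2: x=5 → posterior Gamma(14, 11/2)
obs 3: x=1 → posterior Gamma(15, 13/2)
obs 4: x=0 → posterior Gamma(15, 15/2)
obs 5: x=0 → posterior Gamma(15, 17/2)
obs 6: x=0 → posterior Gamma(15, 19/2)
obs 7: x=0 → posterior Gamma(15, 21/2)
obs 8: x=5 → posterior Gamma(20, 23/2)
obs 9: x=5 → posterior Gamma(25, 25/2)
obs 10: x=4 → posterior Gamma(29, 27/2)
obs 11: x=3 → posterior Gamma(32, 29/2)
obs 12: x=2 → posterior Gamma(34, 31/2)

alpha=34, beta=31/2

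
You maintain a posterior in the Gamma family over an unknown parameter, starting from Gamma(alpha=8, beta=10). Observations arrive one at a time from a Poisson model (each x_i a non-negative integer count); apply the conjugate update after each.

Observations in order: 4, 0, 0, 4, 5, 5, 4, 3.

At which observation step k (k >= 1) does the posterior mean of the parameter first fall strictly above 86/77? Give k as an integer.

k = 4

obs 1: x=4 → posterior Gamma(12, 11)
obs 2: x=0 → posterior Gamma(12, 12)
obs 3: x=0 → posterior Gamma(12, 13)
obs 4: x=4 → posterior Gamma(16, 14)
obs 5: x=5 → posterior Gamma(21, 15)
obs 6: x=5 → posterior Gamma(26, 16)
obs 7: x=4 → posterior Gamma(30, 17)
obs 8: x=3 → posterior Gamma(33, 18)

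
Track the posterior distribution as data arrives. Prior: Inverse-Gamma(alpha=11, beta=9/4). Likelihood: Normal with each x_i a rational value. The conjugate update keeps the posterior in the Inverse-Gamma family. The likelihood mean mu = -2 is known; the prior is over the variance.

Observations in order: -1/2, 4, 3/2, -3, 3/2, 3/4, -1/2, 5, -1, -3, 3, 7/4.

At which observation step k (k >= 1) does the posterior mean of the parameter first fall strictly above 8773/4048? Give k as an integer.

k = 3

obs 1: x=-1/2 → posterior Inverse-Gamma(23/2, 27/8)
obs 2: x=4 → posterior Inverse-Gamma(12, 171/8)
obs 3: x=3/2 → posterior Inverse-Gamma(25/2, 55/2)
obs 4: x=-3 → posterior Inverse-Gamma(13, 28)
obs 5: x=3/2 → posterior Inverse-Gamma(27/2, 273/8)
obs 6: x=3/4 → posterior Inverse-Gamma(14, 1213/32)
obs 7: x=-1/2 → posterior Inverse-Gamma(29/2, 1249/32)
obs 8: x=5 → posterior Inverse-Gamma(15, 2033/32)
obs 9: x=-1 → posterior Inverse-Gamma(31/2, 2049/32)
obs 10: x=-3 → posterior Inverse-Gamma(16, 2065/32)
obs 11: x=3 → posterior Inverse-Gamma(33/2, 2465/32)
obs 12: x=7/4 → posterior Inverse-Gamma(17, 1345/16)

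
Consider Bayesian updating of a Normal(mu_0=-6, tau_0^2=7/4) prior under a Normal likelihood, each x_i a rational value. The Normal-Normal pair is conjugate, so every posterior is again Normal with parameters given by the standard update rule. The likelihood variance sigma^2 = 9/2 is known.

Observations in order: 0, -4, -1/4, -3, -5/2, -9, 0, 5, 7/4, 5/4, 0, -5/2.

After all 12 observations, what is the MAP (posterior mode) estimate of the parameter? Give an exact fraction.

obs 1: x=0 → posterior Normal(-108/25, 63/50)
obs 2: x=-4 → posterior Normal(-17/4, 63/64)
obs 3: x=-1/4 → posterior Normal(-551/156, 21/26)
obs 4: x=-3 → posterior Normal(-635/184, 63/92)
obs 5: x=-5/2 → posterior Normal(-705/212, 63/106)
obs 6: x=-9 → posterior Normal(-319/80, 21/40)
obs 7: x=0 → posterior Normal(-957/268, 63/134)
obs 8: x=5 → posterior Normal(-817/296, 63/148)
obs 9: x=7/4 → posterior Normal(-64/27, 7/18)
obs 10: x=5/4 → posterior Normal(-733/352, 63/176)
obs 11: x=0 → posterior Normal(-733/380, 63/190)
obs 12: x=-5/2 → posterior Normal(-803/408, 21/68)

-803/408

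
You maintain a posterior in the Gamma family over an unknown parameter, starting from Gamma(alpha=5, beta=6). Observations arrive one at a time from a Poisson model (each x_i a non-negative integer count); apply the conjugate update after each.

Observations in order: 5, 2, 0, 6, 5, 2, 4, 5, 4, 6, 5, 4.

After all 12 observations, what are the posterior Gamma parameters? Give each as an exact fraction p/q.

alpha=53, beta=18

obs 1: x=5 → posterior Gamma(10, 7)
obs 2: x=2 → posterior Gamma(12, 8)
obs 3: x=0 → posterior Gamma(12, 9)
obs 4: x=6 → posterior Gamma(18, 10)
obs 5: x=5 → posterior Gamma(23, 11)
obs 6: x=2 → posterior Gamma(25, 12)
obs 7: x=4 → posterior Gamma(29, 13)
obs 8: x=5 → posterior Gamma(34, 14)
obs 9: x=4 → posterior Gamma(38, 15)
obs 10: x=6 → posterior Gamma(44, 16)
obs 11: x=5 → posterior Gamma(49, 17)
obs 12: x=4 → posterior Gamma(53, 18)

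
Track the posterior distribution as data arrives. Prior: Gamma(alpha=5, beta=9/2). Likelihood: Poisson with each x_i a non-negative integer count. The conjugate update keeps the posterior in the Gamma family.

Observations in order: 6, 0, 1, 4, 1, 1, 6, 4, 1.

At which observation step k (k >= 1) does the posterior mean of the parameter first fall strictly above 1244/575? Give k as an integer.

obs 1: x=6 → posterior Gamma(11, 11/2)
obs 2: x=0 → posterior Gamma(11, 13/2)
obs 3: x=1 → posterior Gamma(12, 15/2)
obs 4: x=4 → posterior Gamma(16, 17/2)
obs 5: x=1 → posterior Gamma(17, 19/2)
obs 6: x=1 → posterior Gamma(18, 21/2)
obs 7: x=6 → posterior Gamma(24, 23/2)
obs 8: x=4 → posterior Gamma(28, 25/2)
obs 9: x=1 → posterior Gamma(29, 27/2)

k = 8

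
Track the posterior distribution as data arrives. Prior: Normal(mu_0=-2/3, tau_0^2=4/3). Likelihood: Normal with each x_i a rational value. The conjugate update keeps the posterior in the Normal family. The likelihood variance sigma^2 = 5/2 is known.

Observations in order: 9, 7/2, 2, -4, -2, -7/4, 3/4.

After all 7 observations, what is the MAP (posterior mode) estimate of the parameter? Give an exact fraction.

obs 1: x=9 → posterior Normal(62/23, 20/23)
obs 2: x=7/2 → posterior Normal(90/31, 20/31)
obs 3: x=2 → posterior Normal(106/39, 20/39)
obs 4: x=-4 → posterior Normal(74/47, 20/47)
obs 5: x=-2 → posterior Normal(58/55, 4/11)
obs 6: x=-7/4 → posterior Normal(44/63, 20/63)
obs 7: x=3/4 → posterior Normal(50/71, 20/71)

50/71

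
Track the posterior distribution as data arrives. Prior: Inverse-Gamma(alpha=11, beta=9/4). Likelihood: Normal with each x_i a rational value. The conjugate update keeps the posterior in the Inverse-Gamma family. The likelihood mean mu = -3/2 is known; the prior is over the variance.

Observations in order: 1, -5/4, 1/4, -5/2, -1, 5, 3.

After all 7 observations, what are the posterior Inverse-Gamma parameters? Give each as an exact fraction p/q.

obs 1: x=1 → posterior Inverse-Gamma(23/2, 43/8)
obs 2: x=-5/4 → posterior Inverse-Gamma(12, 173/32)
obs 3: x=1/4 → posterior Inverse-Gamma(25/2, 111/16)
obs 4: x=-5/2 → posterior Inverse-Gamma(13, 119/16)
obs 5: x=-1 → posterior Inverse-Gamma(27/2, 121/16)
obs 6: x=5 → posterior Inverse-Gamma(14, 459/16)
obs 7: x=3 → posterior Inverse-Gamma(29/2, 621/16)

alpha=29/2, beta=621/16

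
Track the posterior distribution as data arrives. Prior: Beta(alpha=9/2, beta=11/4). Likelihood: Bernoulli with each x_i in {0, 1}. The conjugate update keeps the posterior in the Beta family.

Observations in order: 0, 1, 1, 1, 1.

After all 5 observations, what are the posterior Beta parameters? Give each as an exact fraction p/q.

alpha=17/2, beta=15/4

obs 1: x=0 → posterior Beta(9/2, 15/4)
obs 2: x=1 → posterior Beta(11/2, 15/4)
obs 3: x=1 → posterior Beta(13/2, 15/4)
obs 4: x=1 → posterior Beta(15/2, 15/4)
obs 5: x=1 → posterior Beta(17/2, 15/4)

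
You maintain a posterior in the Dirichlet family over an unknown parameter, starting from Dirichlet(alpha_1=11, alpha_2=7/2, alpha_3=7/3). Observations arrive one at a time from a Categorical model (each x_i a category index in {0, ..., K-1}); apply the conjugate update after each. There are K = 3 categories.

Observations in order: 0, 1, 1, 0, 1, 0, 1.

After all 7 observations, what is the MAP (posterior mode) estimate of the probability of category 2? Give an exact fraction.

8/125

obs 1: x=0 → posterior Dirichlet(12, 7/2, 7/3)
obs 2: x=1 → posterior Dirichlet(12, 9/2, 7/3)
obs 3: x=1 → posterior Dirichlet(12, 11/2, 7/3)
obs 4: x=0 → posterior Dirichlet(13, 11/2, 7/3)
obs 5: x=1 → posterior Dirichlet(13, 13/2, 7/3)
obs 6: x=0 → posterior Dirichlet(14, 13/2, 7/3)
obs 7: x=1 → posterior Dirichlet(14, 15/2, 7/3)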